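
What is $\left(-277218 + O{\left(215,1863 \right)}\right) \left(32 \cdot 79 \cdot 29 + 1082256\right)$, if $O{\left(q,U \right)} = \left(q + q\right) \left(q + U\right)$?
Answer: $712201980896$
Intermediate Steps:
$O{\left(q,U \right)} = 2 q \left(U + q\right)$
$\left(-277218 + O{\left(215,1863 \right)}\right) \left(32 \cdot 79 \cdot 29 + 1082256\right) = \left(-277218 + 2 \cdot 215 \left(1863 + 215\right)\right) \left(32 \cdot 79 \cdot 29 + 1082256\right) = \left(-277218 + 2 \cdot 215 \cdot 2078\right) \left(2528 \cdot 29 + 1082256\right) = \left(-277218 + 893540\right) \left(73312 + 1082256\right) = 616322 \cdot 1155568 = 712201980896$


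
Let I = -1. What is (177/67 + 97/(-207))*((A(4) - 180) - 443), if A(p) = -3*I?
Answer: -18686800/13869 ≈ -1347.4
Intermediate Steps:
A(p) = 3 (A(p) = -3*(-1) = 3)
(177/67 + 97/(-207))*((A(4) - 180) - 443) = (177/67 + 97/(-207))*((3 - 180) - 443) = (177*(1/67) + 97*(-1/207))*(-177 - 443) = (177/67 - 97/207)*(-620) = (30140/13869)*(-620) = -18686800/13869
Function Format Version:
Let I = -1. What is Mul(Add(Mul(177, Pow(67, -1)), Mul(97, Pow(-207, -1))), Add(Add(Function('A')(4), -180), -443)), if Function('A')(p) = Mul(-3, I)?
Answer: Rational(-18686800, 13869) ≈ -1347.4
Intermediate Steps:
Function('A')(p) = 3 (Function('A')(p) = Mul(-3, -1) = 3)
Mul(Add(Mul(177, Pow(67, -1)), Mul(97, Pow(-207, -1))), Add(Add(Function('A')(4), -180), -443)) = Mul(Add(Mul(177, Pow(67, -1)), Mul(97, Pow(-207, -1))), Add(Add(3, -180), -443)) = Mul(Add(Mul(177, Rational(1, 67)), Mul(97, Rational(-1, 207))), Add(-177, -443)) = Mul(Add(Rational(177, 67), Rational(-97, 207)), -620) = Mul(Rational(30140, 13869), -620) = Rational(-18686800, 13869)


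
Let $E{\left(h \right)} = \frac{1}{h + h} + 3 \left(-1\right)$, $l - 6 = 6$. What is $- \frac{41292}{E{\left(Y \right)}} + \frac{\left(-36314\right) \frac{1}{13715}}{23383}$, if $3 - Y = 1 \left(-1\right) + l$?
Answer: $\frac{3162329624962}{234540215} \approx 13483.0$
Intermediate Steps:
$l = 12$ ($l = 6 + 6 = 12$)
$Y = -8$ ($Y = 3 - \left(1 \left(-1\right) + 12\right) = 3 - \left(-1 + 12\right) = 3 - 11 = -8$)
$E{\left(h \right)} = -3 + \frac{1}{2 h}$ ($E{\left(h \right)} = \frac{1}{2 h} - 3 = -3 + \frac{1}{2 h}$)
$- \frac{41292}{E{\left(Y \right)}} + \frac{\left(-36314\right) \frac{1}{13715}}{23383} = - \frac{41292}{-3 + \frac{1}{2 \left(-8\right)}} + \frac{\left(-36314\right) \frac{1}{13715}}{23383} = - \frac{41292}{-3 + \frac{1}{2} \left(- \frac{1}{8}\right)} + \left(-36314\right) \frac{1}{13715} \cdot \frac{1}{23383} = - \frac{41292}{-3 - \frac{1}{16}} - \frac{542}{4786535} = - \frac{41292}{- \frac{49}{16}} - \frac{542}{4786535} = \left(-41292\right) \left(- \frac{16}{49}\right) - \frac{542}{4786535} = \frac{660672}{49} - \frac{542}{4786535} = \frac{3162329624962}{234540215}$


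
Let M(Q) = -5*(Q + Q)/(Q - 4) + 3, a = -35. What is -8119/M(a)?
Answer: 316641/233 ≈ 1359.0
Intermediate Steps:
M(Q) = 3 - 10*Q/(-4 + Q) (M(Q) = -5*2*Q/(-4 + Q) + 3 = -10*Q/(-4 + Q) + 3 = 3 - 10*Q/(-4 + Q))
-8119/M(a) = -8119*(-4 - 35)/(-12 - 7*(-35)) = -8119*(-39/(-12 + 245)) = -8119/((-1/39*233)) = -8119/(-233/39) = -8119*(-39/233) = 316641/233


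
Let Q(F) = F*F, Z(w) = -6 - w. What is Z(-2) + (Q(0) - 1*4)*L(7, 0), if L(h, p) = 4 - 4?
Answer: -4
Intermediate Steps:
L(h, p) = 0
Q(F) = F**2
Z(-2) + (Q(0) - 1*4)*L(7, 0) = (-6 - 1*(-2)) + (0**2 - 1*4)*0 = (-6 + 2) + (0 - 4)*0 = -4 - 4*0 = -4 + 0 = -4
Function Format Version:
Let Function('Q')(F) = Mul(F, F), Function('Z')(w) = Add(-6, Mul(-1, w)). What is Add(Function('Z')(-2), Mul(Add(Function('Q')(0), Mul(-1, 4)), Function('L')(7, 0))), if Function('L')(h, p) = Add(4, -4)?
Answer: -4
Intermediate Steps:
Function('L')(h, p) = 0
Function('Q')(F) = Pow(F, 2)
Add(Function('Z')(-2), Mul(Add(Function('Q')(0), Mul(-1, 4)), Function('L')(7, 0))) = Add(Add(-6, Mul(-1, -2)), Mul(Add(Pow(0, 2), Mul(-1, 4)), 0)) = Add(Add(-6, 2), Mul(Add(0, -4), 0)) = Add(-4, Mul(-4, 0)) = Add(-4, 0) = -4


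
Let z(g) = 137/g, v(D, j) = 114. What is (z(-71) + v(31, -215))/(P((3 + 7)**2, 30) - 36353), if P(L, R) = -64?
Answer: -7957/2585607 ≈ -0.0030774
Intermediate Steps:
(z(-71) + v(31, -215))/(P((3 + 7)**2, 30) - 36353) = (137/(-71) + 114)/(-64 - 36353) = (137*(-1/71) + 114)/(-36417) = (-137/71 + 114)*(-1/36417) = (7957/71)*(-1/36417) = -7957/2585607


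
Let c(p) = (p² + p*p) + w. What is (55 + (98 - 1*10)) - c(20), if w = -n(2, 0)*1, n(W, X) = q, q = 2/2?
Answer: -656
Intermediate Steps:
q = 1 (q = 2*(½) = 1)
n(W, X) = 1
w = -1 (w = -1*1*1 = -1*1 = -1)
c(p) = -1 + 2*p² (c(p) = (p² + p*p) - 1 = (p² + p²) - 1 = 2*p² - 1 = -1 + 2*p²)
(55 + (98 - 1*10)) - c(20) = (55 + (98 - 1*10)) - (-1 + 2*20²) = (55 + (98 - 10)) - (-1 + 2*400) = (55 + 88) - (-1 + 800) = 143 - 1*799 = 143 - 799 = -656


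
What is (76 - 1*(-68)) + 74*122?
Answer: 9172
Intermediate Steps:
(76 - 1*(-68)) + 74*122 = (76 + 68) + 9028 = 144 + 9028 = 9172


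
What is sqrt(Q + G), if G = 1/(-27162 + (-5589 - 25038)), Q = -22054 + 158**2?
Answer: sqrt(1079793815369)/19263 ≈ 53.944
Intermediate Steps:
Q = 2910 (Q = -22054 + 24964 = 2910)
G = -1/57789 (G = 1/(-27162 - 30627) = 1/(-57789) = -1/57789 ≈ -1.7304e-5)
sqrt(Q + G) = sqrt(2910 - 1/57789) = sqrt(168165989/57789) = sqrt(1079793815369)/19263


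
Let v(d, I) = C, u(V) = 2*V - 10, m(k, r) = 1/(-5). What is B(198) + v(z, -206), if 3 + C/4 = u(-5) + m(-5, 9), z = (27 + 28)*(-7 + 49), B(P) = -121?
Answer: -1069/5 ≈ -213.80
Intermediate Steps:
z = 2310 (z = 55*42 = 2310)
m(k, r) = -⅕
u(V) = -10 + 2*V
C = -464/5 (C = -12 + 4*((-10 + 2*(-5)) - ⅕) = -12 + 4*((-10 - 10) - ⅕) = -12 + 4*(-20 - ⅕) = -12 + 4*(-101/5) = -12 - 404/5 = -464/5 ≈ -92.800)
v(d, I) = -464/5
B(198) + v(z, -206) = -121 - 464/5 = -1069/5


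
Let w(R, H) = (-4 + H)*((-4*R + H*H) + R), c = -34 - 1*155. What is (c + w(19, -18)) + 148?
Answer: -5915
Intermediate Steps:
c = -189 (c = -34 - 155 = -189)
w(R, H) = (-4 + H)*(H**2 - 3*R) (w(R, H) = (-4 + H)*((-4*R + H**2) + R) = (-4 + H)*((H**2 - 4*R) + R) = (-4 + H)*(H**2 - 3*R))
(c + w(19, -18)) + 148 = (-189 + ((-18)**3 - 4*(-18)**2 + 12*19 - 3*(-18)*19)) + 148 = (-189 + (-5832 - 4*324 + 228 + 1026)) + 148 = (-189 + (-5832 - 1296 + 228 + 1026)) + 148 = (-189 - 5874) + 148 = -6063 + 148 = -5915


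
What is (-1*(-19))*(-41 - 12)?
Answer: -1007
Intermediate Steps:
(-1*(-19))*(-41 - 12) = 19*(-53) = -1007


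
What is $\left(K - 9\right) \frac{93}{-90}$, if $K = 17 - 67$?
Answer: $\frac{1829}{30} \approx 60.967$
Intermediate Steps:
$K = -50$
$\left(K - 9\right) \frac{93}{-90} = \left(-50 - 9\right) \frac{93}{-90} = - 59 \cdot 93 \left(- \frac{1}{90}\right) = \left(-59\right) \left(- \frac{31}{30}\right) = \frac{1829}{30}$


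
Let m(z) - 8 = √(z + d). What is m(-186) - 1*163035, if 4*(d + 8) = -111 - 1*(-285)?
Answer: -163027 + I*√602/2 ≈ -1.6303e+5 + 12.268*I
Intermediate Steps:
d = 71/2 (d = -8 + (-111 - 1*(-285))/4 = -8 + (-111 + 285)/4 = -8 + (¼)*174 = -8 + 87/2 = 71/2 ≈ 35.500)
m(z) = 8 + √(71/2 + z) (m(z) = 8 + √(z + 71/2) = 8 + √(71/2 + z))
m(-186) - 1*163035 = (8 + √(142 + 4*(-186))/2) - 1*163035 = (8 + √(142 - 744)/2) - 163035 = (8 + √(-602)/2) - 163035 = (8 + (I*√602)/2) - 163035 = (8 + I*√602/2) - 163035 = -163027 + I*√602/2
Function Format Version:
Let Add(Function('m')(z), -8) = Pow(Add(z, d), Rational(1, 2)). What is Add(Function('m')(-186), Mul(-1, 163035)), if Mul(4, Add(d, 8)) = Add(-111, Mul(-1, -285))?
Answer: Add(-163027, Mul(Rational(1, 2), I, Pow(602, Rational(1, 2)))) ≈ Add(-1.6303e+5, Mul(12.268, I))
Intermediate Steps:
d = Rational(71, 2) (d = Add(-8, Mul(Rational(1, 4), Add(-111, Mul(-1, -285)))) = Add(-8, Mul(Rational(1, 4), Add(-111, 285))) = Add(-8, Mul(Rational(1, 4), 174)) = Add(-8, Rational(87, 2)) = Rational(71, 2) ≈ 35.500)
Function('m')(z) = Add(8, Pow(Add(Rational(71, 2), z), Rational(1, 2))) (Function('m')(z) = Add(8, Pow(Add(z, Rational(71, 2)), Rational(1, 2))) = Add(8, Pow(Add(Rational(71, 2), z), Rational(1, 2))))
Add(Function('m')(-186), Mul(-1, 163035)) = Add(Add(8, Mul(Rational(1, 2), Pow(Add(142, Mul(4, -186)), Rational(1, 2)))), Mul(-1, 163035)) = Add(Add(8, Mul(Rational(1, 2), Pow(Add(142, -744), Rational(1, 2)))), -163035) = Add(Add(8, Mul(Rational(1, 2), Pow(-602, Rational(1, 2)))), -163035) = Add(Add(8, Mul(Rational(1, 2), Mul(I, Pow(602, Rational(1, 2))))), -163035) = Add(Add(8, Mul(Rational(1, 2), I, Pow(602, Rational(1, 2)))), -163035) = Add(-163027, Mul(Rational(1, 2), I, Pow(602, Rational(1, 2))))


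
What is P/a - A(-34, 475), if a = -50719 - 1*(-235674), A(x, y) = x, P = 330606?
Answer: 6619076/184955 ≈ 35.787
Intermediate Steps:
a = 184955 (a = -50719 + 235674 = 184955)
P/a - A(-34, 475) = 330606/184955 - 1*(-34) = 330606*(1/184955) + 34 = 330606/184955 + 34 = 6619076/184955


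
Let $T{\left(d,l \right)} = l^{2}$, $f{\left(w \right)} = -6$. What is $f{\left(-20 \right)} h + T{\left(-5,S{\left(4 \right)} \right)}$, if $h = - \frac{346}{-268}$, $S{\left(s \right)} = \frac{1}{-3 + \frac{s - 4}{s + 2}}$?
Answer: $- \frac{4604}{603} \approx -7.6352$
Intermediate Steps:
$S{\left(s \right)} = \frac{1}{-3 + \frac{-4 + s}{2 + s}}$
$h = \frac{173}{134}$ ($h = \left(-346\right) \left(- \frac{1}{268}\right) = \frac{173}{134} \approx 1.291$)
$f{\left(-20 \right)} h + T{\left(-5,S{\left(4 \right)} \right)} = \left(-6\right) \frac{173}{134} + \left(\frac{-2 - 4}{2 \left(5 + 4\right)}\right)^{2} = - \frac{519}{67} + \left(\frac{-2 - 4}{2 \cdot 9}\right)^{2} = - \frac{519}{67} + \left(\frac{1}{2} \cdot \frac{1}{9} \left(-6\right)\right)^{2} = - \frac{519}{67} + \left(- \frac{1}{3}\right)^{2} = - \frac{519}{67} + \frac{1}{9} = - \frac{4604}{603}$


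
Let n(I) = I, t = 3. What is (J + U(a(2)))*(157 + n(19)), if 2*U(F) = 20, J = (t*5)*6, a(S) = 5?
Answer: 17600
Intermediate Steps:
J = 90 (J = (3*5)*6 = 15*6 = 90)
U(F) = 10 (U(F) = (1/2)*20 = 10)
(J + U(a(2)))*(157 + n(19)) = (90 + 10)*(157 + 19) = 100*176 = 17600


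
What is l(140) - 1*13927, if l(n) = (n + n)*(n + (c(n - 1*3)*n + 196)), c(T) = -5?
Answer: -115847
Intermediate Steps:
l(n) = 2*n*(196 - 4*n) (l(n) = (n + n)*(n + (-5*n + 196)) = (2*n)*(n + (196 - 5*n)) = (2*n)*(196 - 4*n) = 2*n*(196 - 4*n))
l(140) - 1*13927 = 8*140*(49 - 1*140) - 1*13927 = 8*140*(49 - 140) - 13927 = 8*140*(-91) - 13927 = -101920 - 13927 = -115847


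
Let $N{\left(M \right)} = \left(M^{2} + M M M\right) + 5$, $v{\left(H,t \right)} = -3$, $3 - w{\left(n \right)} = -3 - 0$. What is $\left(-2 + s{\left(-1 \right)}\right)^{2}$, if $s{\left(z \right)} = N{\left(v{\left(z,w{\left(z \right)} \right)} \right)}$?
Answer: $225$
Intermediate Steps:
$w{\left(n \right)} = 6$ ($w{\left(n \right)} = 3 - \left(-3 - 0\right) = 3 - \left(-3 + 0\right) = 3 - -3 = 3 + 3 = 6$)
$N{\left(M \right)} = 5 + M^{2} + M^{3}$ ($N{\left(M \right)} = \left(M^{2} + M^{2} M\right) + 5 = \left(M^{2} + M^{3}\right) + 5 = 5 + M^{2} + M^{3}$)
$s{\left(z \right)} = -13$ ($s{\left(z \right)} = 5 + \left(-3\right)^{2} + \left(-3\right)^{3} = 5 + 9 - 27 = -13$)
$\left(-2 + s{\left(-1 \right)}\right)^{2} = \left(-2 - 13\right)^{2} = \left(-15\right)^{2} = 225$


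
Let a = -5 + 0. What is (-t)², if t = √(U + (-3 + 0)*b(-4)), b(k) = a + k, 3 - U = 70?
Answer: -40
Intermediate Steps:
U = -67 (U = 3 - 1*70 = 3 - 70 = -67)
a = -5
b(k) = -5 + k
t = 2*I*√10 (t = √(-67 + (-3 + 0)*(-5 - 4)) = √(-67 - 3*(-9)) = √(-67 + 27) = √(-40) = 2*I*√10 ≈ 6.3246*I)
(-t)² = (-2*I*√10)² = -40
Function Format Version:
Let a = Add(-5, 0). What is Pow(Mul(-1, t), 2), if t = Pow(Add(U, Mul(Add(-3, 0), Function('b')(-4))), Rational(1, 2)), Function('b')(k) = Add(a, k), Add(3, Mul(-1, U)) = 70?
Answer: -40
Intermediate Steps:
U = -67 (U = Add(3, Mul(-1, 70)) = Add(3, -70) = -67)
a = -5
Function('b')(k) = Add(-5, k)
t = Mul(2, I, Pow(10, Rational(1, 2))) (t = Pow(Add(-67, Mul(Add(-3, 0), Add(-5, -4))), Rational(1, 2)) = Pow(Add(-67, Mul(-3, -9)), Rational(1, 2)) = Pow(Add(-67, 27), Rational(1, 2)) = Pow(-40, Rational(1, 2)) = Mul(2, I, Pow(10, Rational(1, 2))) ≈ Mul(6.3246, I))
Pow(Mul(-1, t), 2) = Pow(Mul(-1, Mul(2, I, Pow(10, Rational(1, 2)))), 2) = Pow(Mul(-2, I, Pow(10, Rational(1, 2))), 2) = -40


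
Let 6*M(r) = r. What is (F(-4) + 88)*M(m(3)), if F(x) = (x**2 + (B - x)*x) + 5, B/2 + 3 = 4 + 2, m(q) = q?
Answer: 69/2 ≈ 34.500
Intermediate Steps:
B = 6 (B = -6 + 2*(4 + 2) = -6 + 2*6 = -6 + 12 = 6)
M(r) = r/6
F(x) = 5 + x**2 + x*(6 - x) (F(x) = (x**2 + (6 - x)*x) + 5 = (x**2 + x*(6 - x)) + 5 = 5 + x**2 + x*(6 - x))
(F(-4) + 88)*M(m(3)) = ((5 + 6*(-4)) + 88)*((1/6)*3) = ((5 - 24) + 88)*(1/2) = (-19 + 88)*(1/2) = 69*(1/2) = 69/2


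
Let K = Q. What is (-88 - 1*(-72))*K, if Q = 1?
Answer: -16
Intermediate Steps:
K = 1
(-88 - 1*(-72))*K = (-88 - 1*(-72))*1 = (-88 + 72)*1 = -16*1 = -16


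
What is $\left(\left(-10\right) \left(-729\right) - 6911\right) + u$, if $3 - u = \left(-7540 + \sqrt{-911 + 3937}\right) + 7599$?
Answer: $323 - \sqrt{3026} \approx 267.99$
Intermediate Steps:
$u = -56 - \sqrt{3026}$ ($u = 3 - \left(\left(-7540 + \sqrt{-911 + 3937}\right) + 7599\right) = 3 - \left(\left(-7540 + \sqrt{3026}\right) + 7599\right) = 3 - \left(59 + \sqrt{3026}\right) = -56 - \sqrt{3026} \approx -111.01$)
$\left(\left(-10\right) \left(-729\right) - 6911\right) + u = \left(\left(-10\right) \left(-729\right) - 6911\right) - \left(56 + \sqrt{3026}\right) = \left(7290 - 6911\right) - \left(56 + \sqrt{3026}\right) = 379 - \left(56 + \sqrt{3026}\right) = 323 - \sqrt{3026}$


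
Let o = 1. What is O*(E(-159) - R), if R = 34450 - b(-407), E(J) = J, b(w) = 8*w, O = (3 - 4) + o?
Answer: 0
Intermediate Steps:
O = 0 (O = (3 - 4) + 1 = -1 + 1 = 0)
R = 37706 (R = 34450 - 8*(-407) = 34450 - 1*(-3256) = 34450 + 3256 = 37706)
O*(E(-159) - R) = 0*(-159 - 1*37706) = 0*(-159 - 37706) = 0*(-37865) = 0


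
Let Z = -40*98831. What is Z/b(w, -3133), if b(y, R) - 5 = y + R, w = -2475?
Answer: 3953240/5603 ≈ 705.56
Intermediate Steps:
Z = -3953240
b(y, R) = 5 + R + y (b(y, R) = 5 + (y + R) = 5 + (R + y) = 5 + R + y)
Z/b(w, -3133) = -3953240/(5 - 3133 - 2475) = -3953240/(-5603) = -3953240*(-1/5603) = 3953240/5603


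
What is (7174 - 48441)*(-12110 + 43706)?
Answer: -1303872132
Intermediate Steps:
(7174 - 48441)*(-12110 + 43706) = -41267*31596 = -1303872132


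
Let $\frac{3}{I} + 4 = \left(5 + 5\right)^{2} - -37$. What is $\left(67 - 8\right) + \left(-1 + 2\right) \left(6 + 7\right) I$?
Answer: $\frac{7886}{133} \approx 59.293$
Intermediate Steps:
$I = \frac{3}{133}$ ($I = \frac{3}{-4 - \left(-37 - \left(5 + 5\right)^{2}\right)} = \frac{3}{-4 + \left(10^{2} + 37\right)} = \frac{3}{-4 + \left(100 + 37\right)} = \frac{3}{-4 + 137} = \frac{3}{133} \approx 0.022556$)
$\left(67 - 8\right) + \left(-1 + 2\right) \left(6 + 7\right) I = \left(67 - 8\right) + \left(-1 + 2\right) \left(6 + 7\right) \frac{3}{133} = 59 + 1 \cdot 13 \cdot \frac{3}{133} = 59 + 13 \cdot \frac{3}{133} = 59 + \frac{39}{133} = \frac{7886}{133}$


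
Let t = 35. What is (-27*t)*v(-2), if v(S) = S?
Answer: 1890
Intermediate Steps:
(-27*t)*v(-2) = -27*35*(-2) = -945*(-2) = 1890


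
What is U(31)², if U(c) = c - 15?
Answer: 256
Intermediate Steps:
U(c) = -15 + c
U(31)² = (-15 + 31)² = 16² = 256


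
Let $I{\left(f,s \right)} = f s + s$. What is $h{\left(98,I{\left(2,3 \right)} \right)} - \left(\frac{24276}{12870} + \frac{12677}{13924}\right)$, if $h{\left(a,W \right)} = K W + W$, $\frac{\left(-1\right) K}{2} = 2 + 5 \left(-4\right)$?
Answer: $\frac{9862175671}{29866980} \approx 330.2$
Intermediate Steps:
$K = 36$ ($K = - 2 \left(2 + 5 \left(-4\right)\right) = - 2 \left(2 - 20\right) = \left(-2\right) \left(-18\right) = 36$)
$I{\left(f,s \right)} = s + f s$
$h{\left(a,W \right)} = 37 W$ ($h{\left(a,W \right)} = 36 W + W = 37 W$)
$h{\left(98,I{\left(2,3 \right)} \right)} - \left(\frac{24276}{12870} + \frac{12677}{13924}\right) = 37 \cdot 3 \left(1 + 2\right) - \left(\frac{24276}{12870} + \frac{12677}{13924}\right) = 37 \cdot 3 \cdot 3 - \left(24276 \cdot \frac{1}{12870} + 12677 \cdot \frac{1}{13924}\right) = 37 \cdot 9 - \left(\frac{4046}{2145} + \frac{12677}{13924}\right) = 333 - \frac{83528669}{29866980} = \frac{9862175671}{29866980}$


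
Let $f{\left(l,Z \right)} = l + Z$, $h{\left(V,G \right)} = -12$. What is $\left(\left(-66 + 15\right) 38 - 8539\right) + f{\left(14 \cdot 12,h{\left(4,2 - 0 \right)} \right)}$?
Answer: $-10321$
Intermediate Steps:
$f{\left(l,Z \right)} = Z + l$
$\left(\left(-66 + 15\right) 38 - 8539\right) + f{\left(14 \cdot 12,h{\left(4,2 - 0 \right)} \right)} = \left(\left(-66 + 15\right) 38 - 8539\right) + \left(-12 + 14 \cdot 12\right) = \left(\left(-51\right) 38 - 8539\right) + \left(-12 + 168\right) = \left(-1938 - 8539\right) + 156 = -10477 + 156 = -10321$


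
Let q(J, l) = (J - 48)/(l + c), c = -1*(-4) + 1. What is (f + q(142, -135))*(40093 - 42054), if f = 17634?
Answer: -2247625643/65 ≈ -3.4579e+7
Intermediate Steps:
c = 5 (c = 4 + 1 = 5)
q(J, l) = (-48 + J)/(5 + l) (q(J, l) = (J - 48)/(l + 5) = (-48 + J)/(5 + l))
(f + q(142, -135))*(40093 - 42054) = (17634 + (-48 + 142)/(5 - 135))*(40093 - 42054) = (17634 + 94/(-130))*(-1961) = (17634 - 1/130*94)*(-1961) = (17634 - 47/65)*(-1961) = (1146163/65)*(-1961) = -2247625643/65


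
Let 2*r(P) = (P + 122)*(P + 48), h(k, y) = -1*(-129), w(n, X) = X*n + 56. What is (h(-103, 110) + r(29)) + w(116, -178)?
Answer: -29299/2 ≈ -14650.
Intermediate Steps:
w(n, X) = 56 + X*n
h(k, y) = 129
r(P) = (48 + P)*(122 + P)/2 (r(P) = ((P + 122)*(P + 48))/2 = ((122 + P)*(48 + P))/2 = ((48 + P)*(122 + P))/2 = (48 + P)*(122 + P)/2)
(h(-103, 110) + r(29)) + w(116, -178) = (129 + (2928 + (½)*29² + 85*29)) + (56 - 178*116) = (129 + (2928 + (½)*841 + 2465)) + (56 - 20648) = (129 + (2928 + 841/2 + 2465)) - 20592 = (129 + 11627/2) - 20592 = 11885/2 - 20592 = -29299/2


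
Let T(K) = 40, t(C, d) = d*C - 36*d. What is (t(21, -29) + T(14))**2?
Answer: 225625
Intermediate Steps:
t(C, d) = -36*d + C*d (t(C, d) = C*d - 36*d = -36*d + C*d)
(t(21, -29) + T(14))**2 = (-29*(-36 + 21) + 40)**2 = (-29*(-15) + 40)**2 = (435 + 40)**2 = 475**2 = 225625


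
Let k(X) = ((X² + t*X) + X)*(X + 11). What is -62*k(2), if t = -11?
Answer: 12896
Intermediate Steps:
k(X) = (11 + X)*(X² - 10*X) (k(X) = ((X² - 11*X) + X)*(X + 11) = (X² - 10*X)*(11 + X) = (11 + X)*(X² - 10*X))
-62*k(2) = -124*(-110 + 2 + 2²) = -124*(-110 + 2 + 4) = -124*(-104) = -62*(-208) = 12896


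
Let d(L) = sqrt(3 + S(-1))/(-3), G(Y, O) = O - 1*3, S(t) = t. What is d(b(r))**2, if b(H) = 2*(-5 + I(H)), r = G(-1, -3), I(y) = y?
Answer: 2/9 ≈ 0.22222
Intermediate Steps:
G(Y, O) = -3 + O (G(Y, O) = O - 3 = -3 + O)
r = -6 (r = -3 - 3 = -6)
b(H) = -10 + 2*H (b(H) = 2*(-5 + H) = -10 + 2*H)
d(L) = -sqrt(2)/3 (d(L) = sqrt(3 - 1)/(-3) = sqrt(2)*(-1/3) = -sqrt(2)/3)
d(b(r))**2 = (-sqrt(2)/3)**2 = 2/9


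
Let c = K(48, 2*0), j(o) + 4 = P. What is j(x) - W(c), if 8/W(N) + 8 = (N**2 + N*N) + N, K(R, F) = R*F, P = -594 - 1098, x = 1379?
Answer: -1695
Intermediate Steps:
P = -1692
K(R, F) = F*R
j(o) = -1696 (j(o) = -4 - 1692 = -1696)
c = 0 (c = (2*0)*48 = 0*48 = 0)
W(N) = 8/(-8 + N + 2*N**2) (W(N) = 8/(-8 + ((N**2 + N*N) + N)) = 8/(-8 + ((N**2 + N**2) + N)) = 8/(-8 + (2*N**2 + N)) = 8/(-8 + (N + 2*N**2)) = 8/(-8 + N + 2*N**2))
j(x) - W(c) = -1696 - 8/(-8 + 0 + 2*0**2) = -1696 - 8/(-8 + 0 + 2*0) = -1696 - 8/(-8 + 0 + 0) = -1696 - 8/(-8) = -1696 - 8*(-1)/8 = -1696 - 1*(-1) = -1696 + 1 = -1695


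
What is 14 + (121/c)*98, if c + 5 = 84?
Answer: 12964/79 ≈ 164.10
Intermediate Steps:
c = 79 (c = -5 + 84 = 79)
14 + (121/c)*98 = 14 + (121/79)*98 = 14 + 11858/79 = 12964/79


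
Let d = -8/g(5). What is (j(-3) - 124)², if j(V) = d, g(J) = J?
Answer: 394384/25 ≈ 15775.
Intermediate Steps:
d = -8/5 ≈ -1.6000
j(V) = -8/5
(j(-3) - 124)² = (-8/5 - 124)² = (-628/5)² = 394384/25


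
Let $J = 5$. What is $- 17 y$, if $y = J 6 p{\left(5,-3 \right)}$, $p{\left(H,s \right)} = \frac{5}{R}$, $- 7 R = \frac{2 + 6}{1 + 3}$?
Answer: $8925$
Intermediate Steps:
$R = - \frac{2}{7}$ ($R = - \frac{\left(2 + 6\right) \frac{1}{1 + 3}}{7} = - \frac{8 \cdot \frac{1}{4}}{7} = \left(- \frac{1}{7}\right) 2 = - \frac{2}{7} \approx -0.28571$)
$p{\left(H,s \right)} = - \frac{35}{2}$ ($p{\left(H,s \right)} = \frac{5}{- \frac{2}{7}} = 5 \left(- \frac{7}{2}\right) = - \frac{35}{2}$)
$y = -525$ ($y = 5 \cdot 6 \left(- \frac{35}{2}\right) = 30 \left(- \frac{35}{2}\right) = -525$)
$- 17 y = \left(-17\right) \left(-525\right) = 8925$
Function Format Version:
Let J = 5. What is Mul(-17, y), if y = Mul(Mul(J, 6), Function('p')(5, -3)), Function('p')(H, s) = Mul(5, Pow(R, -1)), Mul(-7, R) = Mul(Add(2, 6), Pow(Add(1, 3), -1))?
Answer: 8925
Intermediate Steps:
R = Rational(-2, 7) (R = Mul(Rational(-1, 7), Mul(Add(2, 6), Pow(Add(1, 3), -1))) = Mul(Rational(-1, 7), Mul(8, Pow(4, -1))) = Mul(Rational(-1, 7), Mul(8, Rational(1, 4))) = Mul(Rational(-1, 7), 2) = Rational(-2, 7) ≈ -0.28571)
Function('p')(H, s) = Rational(-35, 2) (Function('p')(H, s) = Mul(5, Pow(Rational(-2, 7), -1)) = Mul(5, Rational(-7, 2)) = Rational(-35, 2))
y = -525 (y = Mul(Mul(5, 6), Rational(-35, 2)) = Mul(30, Rational(-35, 2)) = -525)
Mul(-17, y) = Mul(-17, -525) = 8925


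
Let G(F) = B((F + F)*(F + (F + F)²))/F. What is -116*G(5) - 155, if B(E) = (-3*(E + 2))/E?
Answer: -74609/875 ≈ -85.267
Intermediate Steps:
B(E) = (-6 - 3*E)/E (B(E) = (-3*(2 + E))/E = (-6 - 3*E)/E)
G(F) = (-3 - 3/(F*(F + 4*F²)))/F (G(F) = (-3 - 6*1/((F + F)*(F + (F + F)²)))/F = (-3 - 6*1/(2*F*(F + (2*F)²)))/F = (-3 - 6*1/(2*F*(F + 4*F²)))/F = (-3 - 3/(F*(F + 4*F²)))/F)
-116*G(5) - 155 = -348*(-1 + 5²*(-1 - 4*5))/(5³*(1 + 4*5)) - 155 = -348*(-1 + 25*(-1 - 20))/(125*(1 + 20)) - 155 = -348*(-1 + 25*(-21))/(125*21) - 155 = -348*(-1 - 525)/(125*21) - 155 = -348*(-526)/(125*21) - 155 = -116*(-526/875) - 155 = 61016/875 - 155 = -74609/875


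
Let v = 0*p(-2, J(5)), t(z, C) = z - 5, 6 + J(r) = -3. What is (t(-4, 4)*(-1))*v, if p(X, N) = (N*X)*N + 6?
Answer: 0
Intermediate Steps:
J(r) = -9 (J(r) = -6 - 3 = -9)
t(z, C) = -5 + z
p(X, N) = 6 + X*N² (p(X, N) = X*N² + 6 = 6 + X*N²)
v = 0 (v = 0*(6 - 2*(-9)²) = 0*(6 - 2*81) = 0*(6 - 162) = 0*(-156) = 0)
(t(-4, 4)*(-1))*v = ((-5 - 4)*(-1))*0 = -9*(-1)*0 = 9*0 = 0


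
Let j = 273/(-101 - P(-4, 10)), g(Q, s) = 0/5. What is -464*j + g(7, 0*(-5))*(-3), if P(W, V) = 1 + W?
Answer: 9048/7 ≈ 1292.6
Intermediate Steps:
g(Q, s) = 0 (g(Q, s) = 0*(1/5) = 0)
j = -39/14 (j = 273/(-101 - (1 - 4)) = 273/(-101 - 1*(-3)) = 273/(-101 + 3) = 273/(-98) = 273*(-1/98) = -39/14 ≈ -2.7857)
-464*j + g(7, 0*(-5))*(-3) = -464*(-39/14) + 0*(-3) = 9048/7 + 0 = 9048/7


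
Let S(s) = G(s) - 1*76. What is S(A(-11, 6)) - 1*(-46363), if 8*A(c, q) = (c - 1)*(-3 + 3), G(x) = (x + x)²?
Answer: 46287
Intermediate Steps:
G(x) = 4*x² (G(x) = (2*x)² = 4*x²)
A(c, q) = 0 (A(c, q) = ((c - 1)*(-3 + 3))/8 = ((-1 + c)*0)/8 = (⅛)*0 = 0)
S(s) = -76 + 4*s² (S(s) = 4*s² - 1*76 = 4*s² - 76 = -76 + 4*s²)
S(A(-11, 6)) - 1*(-46363) = (-76 + 4*0²) - 1*(-46363) = (-76 + 4*0) + 46363 = (-76 + 0) + 46363 = -76 + 46363 = 46287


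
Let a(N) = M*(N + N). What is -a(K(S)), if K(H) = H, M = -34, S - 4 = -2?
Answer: 136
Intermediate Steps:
S = 2 (S = 4 - 2 = 2)
a(N) = -68*N (a(N) = -34*(N + N) = -68*N)
-a(K(S)) = -(-68)*2 = -1*(-136) = 136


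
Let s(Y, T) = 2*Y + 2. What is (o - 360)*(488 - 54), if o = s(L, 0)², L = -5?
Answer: -128464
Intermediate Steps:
s(Y, T) = 2 + 2*Y
o = 64 (o = (2 + 2*(-5))² = (2 - 10)² = (-8)² = 64)
(o - 360)*(488 - 54) = (64 - 360)*(488 - 54) = -296*434 = -128464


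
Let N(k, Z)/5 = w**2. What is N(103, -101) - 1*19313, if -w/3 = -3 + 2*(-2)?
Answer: -17108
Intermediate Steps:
w = 21 (w = -3*(-3 + 2*(-2)) = -3*(-3 - 4) = -3*(-7) = 21)
N(k, Z) = 2205 (N(k, Z) = 5*21**2 = 5*441 = 2205)
N(103, -101) - 1*19313 = 2205 - 1*19313 = 2205 - 19313 = -17108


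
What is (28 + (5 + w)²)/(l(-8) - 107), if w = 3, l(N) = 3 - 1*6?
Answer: -46/55 ≈ -0.83636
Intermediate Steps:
l(N) = -3 (l(N) = 3 - 6 = -3)
(28 + (5 + w)²)/(l(-8) - 107) = (28 + (5 + 3)²)/(-3 - 107) = (28 + 8²)/(-110) = (28 + 64)*(-1/110) = 92*(-1/110) = -46/55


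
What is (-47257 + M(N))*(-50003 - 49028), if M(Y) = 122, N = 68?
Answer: 4667826185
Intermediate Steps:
(-47257 + M(N))*(-50003 - 49028) = (-47257 + 122)*(-50003 - 49028) = -47135*(-99031) = 4667826185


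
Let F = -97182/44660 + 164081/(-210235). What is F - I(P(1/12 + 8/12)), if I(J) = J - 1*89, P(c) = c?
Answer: 160165745469/1877819020 ≈ 85.293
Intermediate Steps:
F = -2775891523/938909510 (F = -97182*1/44660 + 164081*(-1/210235) = -48591/22330 - 164081/210235 = -2775891523/938909510 ≈ -2.9565)
I(J) = -89 + J (I(J) = J - 89 = -89 + J)
F - I(P(1/12 + 8/12)) = -2775891523/938909510 - (-89 + (1/12 + 8/12)) = -2775891523/938909510 - (-89 + (1*(1/12) + 8*(1/12))) = -2775891523/938909510 - (-89 + (1/12 + ⅔)) = -2775891523/938909510 - (-89 + ¾) = -2775891523/938909510 - 1*(-353/4) = -2775891523/938909510 + 353/4 = 160165745469/1877819020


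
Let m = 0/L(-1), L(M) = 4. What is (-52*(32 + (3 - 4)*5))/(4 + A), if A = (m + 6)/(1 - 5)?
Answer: -2808/5 ≈ -561.60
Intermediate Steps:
m = 0 (m = 0/4 = 0*(¼) = 0)
A = -3/2 (A = (0 + 6)/(1 - 5) = 6/(-4) = 6*(-¼) = -3/2 ≈ -1.5000)
(-52*(32 + (3 - 4)*5))/(4 + A) = (-52*(32 + (3 - 4)*5))/(4 - 3/2) = (-52*(32 - 1*5))/(5/2) = -52*(32 - 5)*(⅖) = -52*27*(⅖) = -1404*⅖ = -2808/5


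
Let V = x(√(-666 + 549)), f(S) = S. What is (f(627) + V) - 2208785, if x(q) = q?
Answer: -2208158 + 3*I*√13 ≈ -2.2082e+6 + 10.817*I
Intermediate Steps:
V = 3*I*√13 (V = √(-666 + 549) = √(-117) = 3*I*√13 ≈ 10.817*I)
(f(627) + V) - 2208785 = (627 + 3*I*√13) - 2208785 = -2208158 + 3*I*√13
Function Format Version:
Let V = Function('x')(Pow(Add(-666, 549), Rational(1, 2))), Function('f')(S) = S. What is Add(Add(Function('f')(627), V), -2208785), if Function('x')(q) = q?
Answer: Add(-2208158, Mul(3, I, Pow(13, Rational(1, 2)))) ≈ Add(-2.2082e+6, Mul(10.817, I))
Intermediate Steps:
V = Mul(3, I, Pow(13, Rational(1, 2))) (V = Pow(Add(-666, 549), Rational(1, 2)) = Pow(-117, Rational(1, 2)) = Mul(3, I, Pow(13, Rational(1, 2))) ≈ Mul(10.817, I))
Add(Add(Function('f')(627), V), -2208785) = Add(Add(627, Mul(3, I, Pow(13, Rational(1, 2)))), -2208785) = Add(-2208158, Mul(3, I, Pow(13, Rational(1, 2))))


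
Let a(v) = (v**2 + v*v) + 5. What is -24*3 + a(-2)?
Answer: -59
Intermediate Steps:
a(v) = 5 + 2*v**2 (a(v) = (v**2 + v**2) + 5 = 2*v**2 + 5 = 5 + 2*v**2)
-24*3 + a(-2) = -24*3 + (5 + 2*(-2)**2) = -8*9 + (5 + 2*4) = -72 + (5 + 8) = -72 + 13 = -59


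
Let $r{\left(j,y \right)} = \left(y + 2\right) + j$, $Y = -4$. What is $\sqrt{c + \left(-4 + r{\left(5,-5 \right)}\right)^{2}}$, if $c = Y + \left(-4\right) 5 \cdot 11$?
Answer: $2 i \sqrt{55} \approx 14.832 i$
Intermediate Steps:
$r{\left(j,y \right)} = 2 + j + y$ ($r{\left(j,y \right)} = \left(2 + y\right) + j = 2 + j + y$)
$c = -224$ ($c = -4 + \left(-4\right) 5 \cdot 11 = -4 - 220 = -224$)
$\sqrt{c + \left(-4 + r{\left(5,-5 \right)}\right)^{2}} = \sqrt{-224 + \left(-4 + \left(2 + 5 - 5\right)\right)^{2}} = \sqrt{-224 + \left(-4 + 2\right)^{2}} = \sqrt{-224 + \left(-2\right)^{2}} = \sqrt{-224 + 4} = \sqrt{-220} = 2 i \sqrt{55}$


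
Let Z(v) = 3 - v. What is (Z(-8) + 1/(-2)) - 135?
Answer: -249/2 ≈ -124.50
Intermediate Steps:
(Z(-8) + 1/(-2)) - 135 = ((3 - 1*(-8)) + 1/(-2)) - 135 = ((3 + 8) - ½) - 135 = (11 - ½) - 135 = 21/2 - 135 = -249/2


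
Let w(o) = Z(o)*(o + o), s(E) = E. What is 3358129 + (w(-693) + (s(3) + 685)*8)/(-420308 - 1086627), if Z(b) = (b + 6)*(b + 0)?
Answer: 5061141981237/1506935 ≈ 3.3586e+6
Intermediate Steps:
Z(b) = b*(6 + b) (Z(b) = (6 + b)*b = b*(6 + b))
w(o) = 2*o²*(6 + o) (w(o) = (o*(6 + o))*(o + o) = (o*(6 + o))*(2*o) = 2*o²*(6 + o))
3358129 + (w(-693) + (s(3) + 685)*8)/(-420308 - 1086627) = 3358129 + (2*(-693)²*(6 - 693) + (3 + 685)*8)/(-420308 - 1086627) = 3358129 + (2*480249*(-687) + 688*8)/(-1506935) = 3358129 + (-659862126 + 5504)*(-1/1506935) = 3358129 - 659856622*(-1/1506935) = 3358129 + 659856622/1506935 = 5061141981237/1506935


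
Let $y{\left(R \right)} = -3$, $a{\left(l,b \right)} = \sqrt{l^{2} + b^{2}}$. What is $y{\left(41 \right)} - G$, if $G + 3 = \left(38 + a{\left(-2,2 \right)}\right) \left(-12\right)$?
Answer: $456 + 24 \sqrt{2} \approx 489.94$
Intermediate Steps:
$a{\left(l,b \right)} = \sqrt{b^{2} + l^{2}}$
$G = -459 - 24 \sqrt{2}$ ($G = -3 + \left(38 + \sqrt{2^{2} + \left(-2\right)^{2}}\right) \left(-12\right) = -3 + \left(38 + \sqrt{4 + 4}\right) \left(-12\right) = -3 + \left(38 + \sqrt{8}\right) \left(-12\right) = -3 + \left(38 + 2 \sqrt{2}\right) \left(-12\right) = -3 - \left(456 + 24 \sqrt{2}\right) = -459 - 24 \sqrt{2} \approx -492.94$)
$y{\left(41 \right)} - G = -3 - \left(-459 - 24 \sqrt{2}\right) = -3 + \left(459 + 24 \sqrt{2}\right) = 456 + 24 \sqrt{2}$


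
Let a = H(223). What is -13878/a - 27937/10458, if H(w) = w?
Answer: -21623725/333162 ≈ -64.905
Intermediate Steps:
a = 223
-13878/a - 27937/10458 = -13878/223 - 27937/10458 = -13878*1/223 - 27937*1/10458 = -13878/223 - 3991/1494 = -21623725/333162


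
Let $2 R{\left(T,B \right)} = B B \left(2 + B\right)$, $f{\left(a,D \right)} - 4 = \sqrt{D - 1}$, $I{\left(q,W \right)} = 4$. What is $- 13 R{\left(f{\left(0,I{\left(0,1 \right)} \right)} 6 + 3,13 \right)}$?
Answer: $- \frac{32955}{2} \approx -16478.0$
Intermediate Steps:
$f{\left(a,D \right)} = 4 + \sqrt{-1 + D}$ ($f{\left(a,D \right)} = 4 + \sqrt{D - 1} = 4 + \sqrt{-1 + D}$)
$R{\left(T,B \right)} = \frac{B^{2} \left(2 + B\right)}{2}$ ($R{\left(T,B \right)} = \frac{B B \left(2 + B\right)}{2} = \frac{B^{2} \left(2 + B\right)}{2}$)
$- 13 R{\left(f{\left(0,I{\left(0,1 \right)} \right)} 6 + 3,13 \right)} = - 13 \frac{13^{2} \left(2 + 13\right)}{2} = - 13 \cdot \frac{1}{2} \cdot 169 \cdot 15 = \left(-13\right) \frac{2535}{2} = - \frac{32955}{2}$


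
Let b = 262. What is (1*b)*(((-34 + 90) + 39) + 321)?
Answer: 108992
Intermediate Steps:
(1*b)*(((-34 + 90) + 39) + 321) = (1*262)*(((-34 + 90) + 39) + 321) = 262*((56 + 39) + 321) = 262*(95 + 321) = 262*416 = 108992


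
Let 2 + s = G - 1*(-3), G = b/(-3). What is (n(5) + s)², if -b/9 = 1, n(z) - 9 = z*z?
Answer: 1444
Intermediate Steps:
n(z) = 9 + z² (n(z) = 9 + z*z = 9 + z²)
b = -9 (b = -9*1 = -9)
G = 3 (G = -9/(-3) = -9*(-⅓) = 3)
s = 4 (s = -2 + (3 - 1*(-3)) = -2 + (3 + 3) = -2 + 6 = 4)
(n(5) + s)² = ((9 + 5²) + 4)² = ((9 + 25) + 4)² = (34 + 4)² = 38² = 1444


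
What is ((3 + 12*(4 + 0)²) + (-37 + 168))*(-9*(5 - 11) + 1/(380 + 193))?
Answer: 10087418/573 ≈ 17605.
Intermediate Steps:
((3 + 12*(4 + 0)²) + (-37 + 168))*(-9*(5 - 11) + 1/(380 + 193)) = ((3 + 12*4²) + 131)*(-9*(-6) + 1/573) = ((3 + 12*16) + 131)*(54 + 1/573) = ((3 + 192) + 131)*(30943/573) = (195 + 131)*(30943/573) = 326*(30943/573) = 10087418/573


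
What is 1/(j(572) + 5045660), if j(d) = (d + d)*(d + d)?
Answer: 1/6354396 ≈ 1.5737e-7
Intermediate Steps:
j(d) = 4*d² (j(d) = (2*d)*(2*d) = 4*d²)
1/(j(572) + 5045660) = 1/(4*572² + 5045660) = 1/(4*327184 + 5045660) = 1/(1308736 + 5045660) = 1/6354396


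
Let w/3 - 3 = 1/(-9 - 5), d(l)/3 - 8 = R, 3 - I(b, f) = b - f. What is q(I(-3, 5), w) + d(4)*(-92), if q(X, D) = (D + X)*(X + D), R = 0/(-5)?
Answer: -356039/196 ≈ -1816.5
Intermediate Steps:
I(b, f) = 3 + f - b (I(b, f) = 3 - (b - f) = 3 + (f - b) = 3 + f - b)
R = 0 (R = 0*(-⅕) = 0)
d(l) = 24 (d(l) = 24 + 3*0 = 24 + 0 = 24)
w = 123/14 (w = 9 + 3/(-9 - 5) = 9 + 3/(-14) = 9 + 3*(-1/14) = 9 - 3/14 = 123/14 ≈ 8.7857)
q(X, D) = (D + X)² (q(X, D) = (D + X)*(D + X) = (D + X)²)
q(I(-3, 5), w) + d(4)*(-92) = (123/14 + (3 + 5 - 1*(-3)))² + 24*(-92) = (123/14 + (3 + 5 + 3))² - 2208 = (123/14 + 11)² - 2208 = (277/14)² - 2208 = 76729/196 - 2208 = -356039/196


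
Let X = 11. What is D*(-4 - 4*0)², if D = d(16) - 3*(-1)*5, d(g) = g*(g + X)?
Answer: 7152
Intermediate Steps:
d(g) = g*(11 + g) (d(g) = g*(g + 11) = g*(11 + g))
D = 447 (D = 16*(11 + 16) - 3*(-1)*5 = 16*27 - (-3)*5 = 432 - 1*(-15) = 432 + 15 = 447)
D*(-4 - 4*0)² = 447*(-4 - 4*0)² = 447*(-4 + 0)² = 447*(-4)² = 447*16 = 7152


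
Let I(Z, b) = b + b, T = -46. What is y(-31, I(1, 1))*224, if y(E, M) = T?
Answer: -10304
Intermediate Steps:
I(Z, b) = 2*b
y(E, M) = -46
y(-31, I(1, 1))*224 = -46*224 = -10304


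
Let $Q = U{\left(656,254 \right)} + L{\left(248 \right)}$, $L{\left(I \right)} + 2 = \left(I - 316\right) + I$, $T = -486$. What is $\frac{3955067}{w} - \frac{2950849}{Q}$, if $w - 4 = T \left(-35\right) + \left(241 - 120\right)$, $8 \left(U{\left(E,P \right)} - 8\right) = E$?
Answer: $- \frac{49502839659}{4592180} \approx -10780.0$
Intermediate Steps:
$U{\left(E,P \right)} = 8 + \frac{E}{8}$
$L{\left(I \right)} = -318 + 2 I$ ($L{\left(I \right)} = -2 + \left(\left(I - 316\right) + I\right) = -2 + \left(\left(-316 + I\right) + I\right) = -2 + \left(-316 + 2 I\right) = -318 + 2 I$)
$w = 17135$ ($w = 4 + \left(\left(-486\right) \left(-35\right) + \left(241 - 120\right)\right) = 4 + \left(17010 + \left(241 - 120\right)\right) = 4 + \left(17010 + 121\right) = 4 + 17131 = 17135$)
$Q = 268$ ($Q = \left(8 + \frac{1}{8} \cdot 656\right) + \left(-318 + 2 \cdot 248\right) = \left(8 + 82\right) + \left(-318 + 496\right) = 90 + 178 = 268$)
$\frac{3955067}{w} - \frac{2950849}{Q} = \frac{3955067}{17135} - \frac{2950849}{268} = - \frac{49502839659}{4592180}$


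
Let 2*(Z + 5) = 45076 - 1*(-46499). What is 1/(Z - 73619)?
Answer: -2/55673 ≈ -3.5924e-5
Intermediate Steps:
Z = 91565/2 (Z = -5 + (45076 - 1*(-46499))/2 = -5 + (45076 + 46499)/2 = -5 + (½)*91575 = -5 + 91575/2 = 91565/2 ≈ 45783.)
1/(Z - 73619) = 1/(91565/2 - 73619) = 1/(-55673/2) = -2/55673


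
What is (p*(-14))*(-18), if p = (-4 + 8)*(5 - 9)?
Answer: -4032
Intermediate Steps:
p = -16 (p = 4*(-4) = -16)
(p*(-14))*(-18) = -16*(-14)*(-18) = 224*(-18) = -4032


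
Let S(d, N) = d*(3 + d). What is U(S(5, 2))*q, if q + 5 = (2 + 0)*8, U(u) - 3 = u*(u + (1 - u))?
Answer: 473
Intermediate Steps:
U(u) = 3 + u (U(u) = 3 + u*(u + (1 - u)) = 3 + u*1 = 3 + u)
q = 11 (q = -5 + (2 + 0)*8 = -5 + 2*8 = -5 + 16 = 11)
U(S(5, 2))*q = (3 + 5*(3 + 5))*11 = (3 + 5*8)*11 = (3 + 40)*11 = 43*11 = 473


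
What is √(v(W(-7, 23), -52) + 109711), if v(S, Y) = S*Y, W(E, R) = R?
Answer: √108515 ≈ 329.42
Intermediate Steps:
√(v(W(-7, 23), -52) + 109711) = √(23*(-52) + 109711) = √(-1196 + 109711) = √108515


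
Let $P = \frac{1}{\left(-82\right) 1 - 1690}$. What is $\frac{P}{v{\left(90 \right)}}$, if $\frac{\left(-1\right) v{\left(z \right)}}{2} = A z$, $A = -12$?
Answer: $- \frac{1}{3827520} \approx -2.6127 \cdot 10^{-7}$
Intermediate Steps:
$v{\left(z \right)} = 24 z$ ($v{\left(z \right)} = - 2 \left(- 12 z\right) = 24 z$)
$P = - \frac{1}{1772}$ ($P = \frac{1}{-82 - 1690} = \frac{1}{-1772} = - \frac{1}{1772} \approx -0.00056433$)
$\frac{P}{v{\left(90 \right)}} = - \frac{1}{1772 \cdot 24 \cdot 90} = - \frac{1}{1772 \cdot 2160} = \left(- \frac{1}{1772}\right) \frac{1}{2160} = - \frac{1}{3827520}$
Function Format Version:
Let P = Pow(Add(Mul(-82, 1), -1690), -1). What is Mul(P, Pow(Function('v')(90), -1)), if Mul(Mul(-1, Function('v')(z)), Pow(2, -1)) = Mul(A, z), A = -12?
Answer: Rational(-1, 3827520) ≈ -2.6127e-7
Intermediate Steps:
Function('v')(z) = Mul(24, z) (Function('v')(z) = Mul(-2, Mul(-12, z)) = Mul(24, z))
P = Rational(-1, 1772) (P = Pow(Add(-82, -1690), -1) = Pow(-1772, -1) = Rational(-1, 1772) ≈ -0.00056433)
Mul(P, Pow(Function('v')(90), -1)) = Mul(Rational(-1, 1772), Pow(Mul(24, 90), -1)) = Mul(Rational(-1, 1772), Pow(2160, -1)) = Mul(Rational(-1, 1772), Rational(1, 2160)) = Rational(-1, 3827520)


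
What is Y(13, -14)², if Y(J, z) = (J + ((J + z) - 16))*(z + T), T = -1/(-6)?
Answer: 27556/9 ≈ 3061.8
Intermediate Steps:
T = ⅙ (T = -1*(-⅙) = ⅙ ≈ 0.16667)
Y(J, z) = (⅙ + z)*(-16 + z + 2*J) (Y(J, z) = (J + ((J + z) - 16))*(z + ⅙) = (J + (-16 + J + z))*(⅙ + z) = (-16 + z + 2*J)*(⅙ + z) = (⅙ + z)*(-16 + z + 2*J))
Y(13, -14)² = (-8/3 + (-14)² - 95/6*(-14) + (⅓)*13 + 2*13*(-14))² = (-8/3 + 196 + 665/3 + 13/3 - 364)² = (166/3)² = 27556/9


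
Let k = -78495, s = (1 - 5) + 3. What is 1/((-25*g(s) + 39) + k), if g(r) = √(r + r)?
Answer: I/(-78456*I + 25*√2) ≈ -1.2746e-5 + 5.7438e-9*I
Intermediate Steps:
s = -1 (s = -4 + 3 = -1)
g(r) = √2*√r (g(r) = √(2*r) = √2*√r)
1/((-25*g(s) + 39) + k) = 1/((-25*√2*√(-1) + 39) - 78495) = 1/((-25*√2*I + 39) - 78495) = 1/((-25*I*√2 + 39) - 78495) = 1/((39 - 25*I*√2) - 78495) = 1/(-78456 - 25*I*√2)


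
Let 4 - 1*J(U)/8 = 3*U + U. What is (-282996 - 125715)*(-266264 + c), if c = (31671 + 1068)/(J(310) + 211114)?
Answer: 21898411241523675/201226 ≈ 1.0882e+11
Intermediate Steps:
J(U) = 32 - 32*U (J(U) = 32 - 8*(3*U + U) = 32 - 32*U)
c = 32739/201226 (c = (31671 + 1068)/((32 - 32*310) + 211114) = 32739/((32 - 9920) + 211114) = 32739/(-9888 + 211114) = 32739/201226 ≈ 0.16270)
(-282996 - 125715)*(-266264 + c) = (-282996 - 125715)*(-266264 + 32739/201226) = -408711*(-53579206925/201226) = 21898411241523675/201226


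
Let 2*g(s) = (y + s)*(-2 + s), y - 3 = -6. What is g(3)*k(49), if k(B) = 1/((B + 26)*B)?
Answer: 0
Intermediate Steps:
y = -3 (y = 3 - 6 = -3)
g(s) = (-3 + s)*(-2 + s)/2 (g(s) = ((-3 + s)*(-2 + s))/2 = (-3 + s)*(-2 + s)/2)
k(B) = 1/(B*(26 + B)) (k(B) = 1/((26 + B)*B) = 1/(B*(26 + B)))
g(3)*k(49) = (3 + (½)*3² - 5/2*3)*(1/(49*(26 + 49))) = (3 + (½)*9 - 15/2)*((1/49)/75) = (3 + 9/2 - 15/2)*((1/49)*(1/75)) = 0*(1/3675) = 0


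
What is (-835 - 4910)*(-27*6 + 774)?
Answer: -3515940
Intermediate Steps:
(-835 - 4910)*(-27*6 + 774) = -5745*(-162 + 774) = -5745*612 = -3515940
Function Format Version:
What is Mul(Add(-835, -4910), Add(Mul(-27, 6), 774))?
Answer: -3515940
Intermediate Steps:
Mul(Add(-835, -4910), Add(Mul(-27, 6), 774)) = Mul(-5745, Add(-162, 774)) = Mul(-5745, 612) = -3515940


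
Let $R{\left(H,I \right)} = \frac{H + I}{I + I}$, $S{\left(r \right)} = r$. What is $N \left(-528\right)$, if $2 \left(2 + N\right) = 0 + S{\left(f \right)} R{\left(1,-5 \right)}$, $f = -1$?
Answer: $\frac{5808}{5} \approx 1161.6$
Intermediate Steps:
$R{\left(H,I \right)} = \frac{H + I}{2 I}$
$N = - \frac{11}{5}$ ($N = -2 + \frac{0 - \frac{1 - 5}{2 \left(-5\right)}}{2} = -2 + \frac{0 - \frac{1}{2} \left(- \frac{1}{5}\right) \left(-4\right)}{2} = -2 + \frac{0 - \frac{2}{5}}{2} = -2 + \frac{1}{2} \left(- \frac{2}{5}\right) = -2 - \frac{1}{5} = - \frac{11}{5} \approx -2.2$)
$N \left(-528\right) = \left(- \frac{11}{5}\right) \left(-528\right) = \frac{5808}{5}$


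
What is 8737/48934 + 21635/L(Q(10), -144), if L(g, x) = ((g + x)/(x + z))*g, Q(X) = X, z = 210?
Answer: -1746541009/1639289 ≈ -1065.4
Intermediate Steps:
L(g, x) = g*(g + x)/(210 + x) (L(g, x) = ((g + x)/(x + 210))*g = ((g + x)/(210 + x))*g = g*(g + x)/(210 + x))
8737/48934 + 21635/L(Q(10), -144) = 8737/48934 + 21635/((10*(10 - 144)/(210 - 144))) = 8737*(1/48934) + 21635/((10*(-134)/66)) = 8737/48934 + 21635/((10*(1/66)*(-134))) = 8737/48934 + 21635/(-670/33) = 8737/48934 + 21635*(-33/670) = 8737/48934 - 142791/134 = -1746541009/1639289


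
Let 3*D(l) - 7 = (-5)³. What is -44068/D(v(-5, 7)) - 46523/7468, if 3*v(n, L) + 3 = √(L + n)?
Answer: 490904879/440612 ≈ 1114.1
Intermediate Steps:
v(n, L) = -1 + √(L + n)/3
D(l) = -118/3 (D(l) = 7/3 + (⅓)*(-5)³ = 7/3 + (⅓)*(-125) = 7/3 - 125/3 = -118/3)
-44068/D(v(-5, 7)) - 46523/7468 = -44068/(-118/3) - 46523/7468 = -44068*(-3/118) - 46523*1/7468 = 66102/59 - 46523/7468 = 490904879/440612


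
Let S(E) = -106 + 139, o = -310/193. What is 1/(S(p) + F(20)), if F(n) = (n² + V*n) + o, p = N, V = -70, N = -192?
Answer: -193/186941 ≈ -0.0010324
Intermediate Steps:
o = -310/193 (o = -310*1/193 = -310/193 ≈ -1.6062)
p = -192
S(E) = 33
F(n) = -310/193 + n² - 70*n (F(n) = (n² - 70*n) - 310/193 = -310/193 + n² - 70*n)
1/(S(p) + F(20)) = 1/(33 + (-310/193 + 20² - 70*20)) = 1/(33 + (-310/193 + 400 - 1400)) = 1/(33 - 193310/193) = 1/(-186941/193) = -193/186941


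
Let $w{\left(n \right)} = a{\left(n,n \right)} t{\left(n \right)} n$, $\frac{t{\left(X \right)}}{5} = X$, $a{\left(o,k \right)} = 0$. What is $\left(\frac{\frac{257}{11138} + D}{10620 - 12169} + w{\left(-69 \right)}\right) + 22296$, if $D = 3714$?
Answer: $\frac{384626214763}{17252762} \approx 22294.0$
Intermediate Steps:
$t{\left(X \right)} = 5 X$
$w{\left(n \right)} = 0$ ($w{\left(n \right)} = 0 \cdot 5 n n = 0 n = 0$)
$\left(\frac{\frac{257}{11138} + D}{10620 - 12169} + w{\left(-69 \right)}\right) + 22296 = \left(\frac{\frac{257}{11138} + 3714}{10620 - 12169} + 0\right) + 22296 = \left(\frac{257 \cdot \frac{1}{11138} + 3714}{-1549} + 0\right) + 22296 = \left(\left(\frac{257}{11138} + 3714\right) \left(- \frac{1}{1549}\right) + 0\right) + 22296 = \left(\frac{41366789}{11138} \left(- \frac{1}{1549}\right) + 0\right) + 22296 = \left(- \frac{41366789}{17252762} + 0\right) + 22296 = - \frac{41366789}{17252762} + 22296 = \frac{384626214763}{17252762}$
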